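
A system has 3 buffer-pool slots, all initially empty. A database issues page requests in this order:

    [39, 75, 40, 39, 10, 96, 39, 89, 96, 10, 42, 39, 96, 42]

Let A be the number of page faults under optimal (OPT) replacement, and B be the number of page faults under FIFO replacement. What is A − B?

-3

Under OPT: F F F . F F . F . . F F . . → 8 faults.
Under FIFO: F F F . F F F F . F F F F . → 11 faults.
A − B = 8 − 11 = -3.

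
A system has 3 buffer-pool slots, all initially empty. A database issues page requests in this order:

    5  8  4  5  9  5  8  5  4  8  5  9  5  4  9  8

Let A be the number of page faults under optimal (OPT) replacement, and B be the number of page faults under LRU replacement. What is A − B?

Under OPT: F F F . F . . . F . . F . . . F → 7 faults.
Under LRU: F F F . F . F . F . . F . F . F → 9 faults.
A − B = 7 − 9 = -2.

-2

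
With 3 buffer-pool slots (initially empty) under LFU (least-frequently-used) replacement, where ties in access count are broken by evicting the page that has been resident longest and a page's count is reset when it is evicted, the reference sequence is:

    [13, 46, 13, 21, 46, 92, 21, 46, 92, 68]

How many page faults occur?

7

13 → miss, frames [13]
46 → miss, frames [13, 46]
13 → hit
21 → miss, frames [13, 46, 21]
46 → hit
92 → miss, evict 21, frames [13, 46, 92]
21 → miss, evict 92, frames [13, 46, 21]
46 → hit
92 → miss, evict 21, frames [13, 46, 92]
68 → miss, evict 92, frames [13, 46, 68]
Page faults: 7.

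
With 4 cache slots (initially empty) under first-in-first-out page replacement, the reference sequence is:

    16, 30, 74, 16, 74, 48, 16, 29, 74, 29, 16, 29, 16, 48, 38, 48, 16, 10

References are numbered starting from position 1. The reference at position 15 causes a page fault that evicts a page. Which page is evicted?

74

pos 1: 16 -> miss, frames {16}
pos 2: 30 -> miss, frames {16,30}
pos 3: 74 -> miss, frames {16,30,74}
pos 4: 16 -> hit
pos 5: 74 -> hit
pos 6: 48 -> miss, frames {16,30,74,48}
pos 7: 16 -> hit
pos 8: 29 -> miss, evict 16, frames {30,74,48,29}
pos 9: 74 -> hit
pos 10: 29 -> hit
pos 11: 16 -> miss, evict 30, frames {74,48,29,16}
pos 12: 29 -> hit
pos 13: 16 -> hit
pos 14: 48 -> hit
pos 15: 38 -> miss, evict 74, frames {48,29,16,38}
At position 15, page 74 is evicted.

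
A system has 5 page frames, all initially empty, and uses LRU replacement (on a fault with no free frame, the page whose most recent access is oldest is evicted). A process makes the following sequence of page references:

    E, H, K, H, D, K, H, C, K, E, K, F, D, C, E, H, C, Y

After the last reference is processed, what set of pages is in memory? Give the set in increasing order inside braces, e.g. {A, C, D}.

E -> fault, frames (E)
H -> fault, frames (E H)
K -> fault, frames (E H K)
H -> hit
D -> fault, frames (E K H D)
K -> hit
H -> hit
C -> fault, frames (E D K H C)
K -> hit
E -> hit
K -> hit
F -> fault, evict D, frames (H C E K F)
D -> fault, evict H, frames (C E K F D)
C -> hit
E -> hit
H -> fault, evict K, frames (F D C E H)
C -> hit
Y -> fault, evict F, frames (D E H C Y)

{C, D, E, H, Y}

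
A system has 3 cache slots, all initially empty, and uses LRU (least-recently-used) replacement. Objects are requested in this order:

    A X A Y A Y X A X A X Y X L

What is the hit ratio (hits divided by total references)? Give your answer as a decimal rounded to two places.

0.71

A: fault, frames {A}
X: fault, frames {A,X}
A: hit
Y: fault, frames {X,A,Y}
A: hit
Y: hit
X: hit
A: hit
X: hit
A: hit
X: hit
Y: hit
X: hit
L: fault, evict A, frames {Y,X,L}
Hits: 10 of 14 references → 10/14 = 0.7143.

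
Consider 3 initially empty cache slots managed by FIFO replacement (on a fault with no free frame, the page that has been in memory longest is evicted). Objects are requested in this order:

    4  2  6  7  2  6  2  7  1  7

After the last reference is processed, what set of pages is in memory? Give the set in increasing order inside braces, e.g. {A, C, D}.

{1, 6, 7}

4: miss, frames {4}
2: miss, frames {4,2}
6: miss, frames {4,2,6}
7: miss, evict 4, frames {2,6,7}
2: hit
6: hit
2: hit
7: hit
1: miss, evict 2, frames {6,7,1}
7: hit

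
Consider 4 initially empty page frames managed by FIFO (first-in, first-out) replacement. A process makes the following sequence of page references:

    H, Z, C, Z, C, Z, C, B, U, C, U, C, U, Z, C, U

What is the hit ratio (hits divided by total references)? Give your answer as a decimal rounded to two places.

H -> miss, frames (H)
Z -> miss, frames (H Z)
C -> miss, frames (H Z C)
Z -> hit
C -> hit
Z -> hit
C -> hit
B -> miss, frames (H Z C B)
U -> miss, evict H, frames (Z C B U)
C -> hit
U -> hit
C -> hit
U -> hit
Z -> hit
C -> hit
U -> hit
Hits: 11 of 16 references → 11/16 = 0.6875.

0.69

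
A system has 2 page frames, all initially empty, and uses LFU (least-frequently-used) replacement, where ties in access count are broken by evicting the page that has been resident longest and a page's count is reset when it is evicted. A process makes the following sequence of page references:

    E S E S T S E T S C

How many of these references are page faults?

E → miss, frames (E)
S → miss, frames (E S)
E → hit
S → hit
T → miss, evict E, frames (S T)
S → hit
E → miss, evict T, frames (S E)
T → miss, evict E, frames (S T)
S → hit
C → miss, evict T, frames (S C)
Page faults: 6.

6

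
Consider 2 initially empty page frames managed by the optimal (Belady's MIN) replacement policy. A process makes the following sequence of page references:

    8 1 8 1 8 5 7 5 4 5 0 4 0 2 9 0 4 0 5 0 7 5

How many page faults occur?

8 -> miss, frames {8}
1 -> miss, frames {8,1}
8 -> hit
1 -> hit
8 -> hit
5 -> miss, evict 1, frames {8,5}
7 -> miss, evict 8, frames {5,7}
5 -> hit
4 -> miss, evict 7, frames {5,4}
5 -> hit
0 -> miss, evict 5, frames {4,0}
4 -> hit
0 -> hit
2 -> miss, evict 4, frames {0,2}
9 -> miss, evict 2, frames {0,9}
0 -> hit
4 -> miss, evict 9, frames {0,4}
0 -> hit
5 -> miss, evict 4, frames {0,5}
0 -> hit
7 -> miss, evict 0, frames {5,7}
5 -> hit
Page faults: 11.

11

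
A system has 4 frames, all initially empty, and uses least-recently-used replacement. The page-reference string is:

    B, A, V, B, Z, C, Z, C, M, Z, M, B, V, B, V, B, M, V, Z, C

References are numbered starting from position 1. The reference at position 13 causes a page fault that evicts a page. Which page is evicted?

C

pos 1: B → fault, frames (B)
pos 2: A → fault, frames (B A)
pos 3: V → fault, frames (B A V)
pos 4: B → hit
pos 5: Z → fault, frames (A V B Z)
pos 6: C → fault, evict A, frames (V B Z C)
pos 7: Z → hit
pos 8: C → hit
pos 9: M → fault, evict V, frames (B Z C M)
pos 10: Z → hit
pos 11: M → hit
pos 12: B → hit
pos 13: V → fault, evict C, frames (Z M B V)
At position 13, page C is evicted.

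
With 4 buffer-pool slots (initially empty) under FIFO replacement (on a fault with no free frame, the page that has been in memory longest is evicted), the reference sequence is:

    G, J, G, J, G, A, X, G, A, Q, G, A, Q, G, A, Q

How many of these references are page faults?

G → fault, frames (G)
J → fault, frames (G J)
G → hit
J → hit
G → hit
A → fault, frames (G J A)
X → fault, frames (G J A X)
G → hit
A → hit
Q → fault, evict G, frames (J A X Q)
G → fault, evict J, frames (A X Q G)
A → hit
Q → hit
G → hit
A → hit
Q → hit
Page faults: 6.

6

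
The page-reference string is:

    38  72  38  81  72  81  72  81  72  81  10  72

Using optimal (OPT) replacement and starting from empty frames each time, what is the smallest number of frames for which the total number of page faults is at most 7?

2

f=1: 12 faults
f=2: 4 faults
f=3: 4 faults
f=4: 4 faults
Smallest f with faults ≤ 7 is 2.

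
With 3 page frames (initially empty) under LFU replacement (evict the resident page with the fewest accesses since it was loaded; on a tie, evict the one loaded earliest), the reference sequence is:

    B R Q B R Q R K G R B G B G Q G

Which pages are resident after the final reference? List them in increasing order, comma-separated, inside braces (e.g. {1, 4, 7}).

B → fault, frames {B}
R → fault, frames {B,R}
Q → fault, frames {B,R,Q}
B → hit
R → hit
Q → hit
R → hit
K → fault, evict B, frames {R,Q,K}
G → fault, evict K, frames {R,Q,G}
R → hit
B → fault, evict G, frames {R,Q,B}
G → fault, evict B, frames {R,Q,G}
B → fault, evict G, frames {R,Q,B}
G → fault, evict B, frames {R,Q,G}
Q → hit
G → hit

{G, Q, R}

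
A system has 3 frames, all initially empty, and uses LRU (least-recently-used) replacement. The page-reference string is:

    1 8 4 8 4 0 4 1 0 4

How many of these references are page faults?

5

1: fault, frames {1}
8: fault, frames {1,8}
4: fault, frames {1,8,4}
8: hit
4: hit
0: fault, evict 1, frames {8,4,0}
4: hit
1: fault, evict 8, frames {0,4,1}
0: hit
4: hit
Page faults: 5.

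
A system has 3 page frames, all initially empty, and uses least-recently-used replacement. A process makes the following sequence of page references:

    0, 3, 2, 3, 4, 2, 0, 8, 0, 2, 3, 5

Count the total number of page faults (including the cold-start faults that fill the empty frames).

0 -> miss, frames (0)
3 -> miss, frames (0 3)
2 -> miss, frames (0 3 2)
3 -> hit
4 -> miss, evict 0, frames (2 3 4)
2 -> hit
0 -> miss, evict 3, frames (4 2 0)
8 -> miss, evict 4, frames (2 0 8)
0 -> hit
2 -> hit
3 -> miss, evict 8, frames (0 2 3)
5 -> miss, evict 0, frames (2 3 5)
Page faults: 8.

8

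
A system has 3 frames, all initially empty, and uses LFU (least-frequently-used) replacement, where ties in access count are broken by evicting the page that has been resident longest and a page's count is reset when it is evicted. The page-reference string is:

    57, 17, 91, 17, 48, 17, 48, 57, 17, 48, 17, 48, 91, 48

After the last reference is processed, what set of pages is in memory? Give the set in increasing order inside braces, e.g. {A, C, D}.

{17, 48, 91}

57: miss, frames {57}
17: miss, frames {57,17}
91: miss, frames {57,17,91}
17: hit
48: miss, evict 57, frames {17,91,48}
17: hit
48: hit
57: miss, evict 91, frames {17,48,57}
17: hit
48: hit
17: hit
48: hit
91: miss, evict 57, frames {17,48,91}
48: hit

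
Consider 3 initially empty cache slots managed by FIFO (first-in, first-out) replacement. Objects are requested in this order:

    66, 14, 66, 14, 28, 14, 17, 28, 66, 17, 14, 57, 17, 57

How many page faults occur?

66 → miss, frames (66)
14 → miss, frames (66 14)
66 → hit
14 → hit
28 → miss, frames (66 14 28)
14 → hit
17 → miss, evict 66, frames (14 28 17)
28 → hit
66 → miss, evict 14, frames (28 17 66)
17 → hit
14 → miss, evict 28, frames (17 66 14)
57 → miss, evict 17, frames (66 14 57)
17 → miss, evict 66, frames (14 57 17)
57 → hit
Page faults: 8.

8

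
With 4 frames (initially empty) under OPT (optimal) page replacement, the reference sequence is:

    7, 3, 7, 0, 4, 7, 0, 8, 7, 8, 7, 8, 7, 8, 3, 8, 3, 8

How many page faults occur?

5

7: miss, frames (7)
3: miss, frames (7 3)
7: hit
0: miss, frames (7 3 0)
4: miss, frames (7 3 0 4)
7: hit
0: hit
8: miss, evict 4, frames (7 3 0 8)
7: hit
8: hit
7: hit
8: hit
7: hit
8: hit
3: hit
8: hit
3: hit
8: hit
Page faults: 5.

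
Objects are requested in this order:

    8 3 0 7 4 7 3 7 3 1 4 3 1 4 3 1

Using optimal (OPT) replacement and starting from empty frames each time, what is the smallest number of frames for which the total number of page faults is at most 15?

f=1: 16 faults
f=2: 10 faults
f=3: 6 faults
f=4: 6 faults
f=5: 6 faults
f=6: 6 faults
Smallest f with faults ≤ 15 is 2.

2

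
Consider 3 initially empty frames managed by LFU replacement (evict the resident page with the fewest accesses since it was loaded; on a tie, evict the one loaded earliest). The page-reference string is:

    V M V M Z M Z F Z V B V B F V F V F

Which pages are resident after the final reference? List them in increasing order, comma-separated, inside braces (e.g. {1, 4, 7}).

V -> fault, frames (V)
M -> fault, frames (V M)
V -> hit
M -> hit
Z -> fault, frames (V M Z)
M -> hit
Z -> hit
F -> fault, evict V, frames (M Z F)
Z -> hit
V -> fault, evict F, frames (M Z V)
B -> fault, evict V, frames (M Z B)
V -> fault, evict B, frames (M Z V)
B -> fault, evict V, frames (M Z B)
F -> fault, evict B, frames (M Z F)
V -> fault, evict F, frames (M Z V)
F -> fault, evict V, frames (M Z F)
V -> fault, evict F, frames (M Z V)
F -> fault, evict V, frames (M Z F)

{F, M, Z}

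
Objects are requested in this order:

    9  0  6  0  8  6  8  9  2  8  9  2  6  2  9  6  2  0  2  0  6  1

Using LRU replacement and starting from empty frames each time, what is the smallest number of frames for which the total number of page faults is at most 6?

5

f=1: 22 faults
f=2: 17 faults
f=3: 9 faults
f=4: 7 faults
f=5: 6 faults
f=6: 6 faults
Smallest f with faults ≤ 6 is 5.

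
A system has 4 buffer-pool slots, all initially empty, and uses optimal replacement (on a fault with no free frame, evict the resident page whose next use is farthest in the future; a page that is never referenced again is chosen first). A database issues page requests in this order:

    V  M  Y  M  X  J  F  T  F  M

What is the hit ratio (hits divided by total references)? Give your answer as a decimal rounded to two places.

V -> miss, frames {V}
M -> miss, frames {V,M}
Y -> miss, frames {V,M,Y}
M -> hit
X -> miss, frames {V,M,Y,X}
J -> miss, evict X, frames {V,M,Y,J}
F -> miss, evict J, frames {V,M,Y,F}
T -> miss, evict Y, frames {V,M,F,T}
F -> hit
M -> hit
Hits: 3 of 10 references → 3/10 = 0.3000.

0.30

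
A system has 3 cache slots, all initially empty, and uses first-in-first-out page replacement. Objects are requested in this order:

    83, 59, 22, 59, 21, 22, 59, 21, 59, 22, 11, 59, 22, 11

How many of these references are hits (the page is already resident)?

7

83 → fault, frames {83}
59 → fault, frames {83,59}
22 → fault, frames {83,59,22}
59 → hit
21 → fault, evict 83, frames {59,22,21}
22 → hit
59 → hit
21 → hit
59 → hit
22 → hit
11 → fault, evict 59, frames {22,21,11}
59 → fault, evict 22, frames {21,11,59}
22 → fault, evict 21, frames {11,59,22}
11 → hit
Hits: 7.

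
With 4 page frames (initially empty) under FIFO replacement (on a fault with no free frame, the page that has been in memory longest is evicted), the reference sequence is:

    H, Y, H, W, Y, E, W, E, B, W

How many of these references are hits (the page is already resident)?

5

H: fault, frames {H}
Y: fault, frames {H,Y}
H: hit
W: fault, frames {H,Y,W}
Y: hit
E: fault, frames {H,Y,W,E}
W: hit
E: hit
B: fault, evict H, frames {Y,W,E,B}
W: hit
Hits: 5.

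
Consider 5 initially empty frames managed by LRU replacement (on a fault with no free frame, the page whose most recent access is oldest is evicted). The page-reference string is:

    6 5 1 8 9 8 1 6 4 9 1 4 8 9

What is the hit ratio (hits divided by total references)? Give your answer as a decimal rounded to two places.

6 → fault, frames {6}
5 → fault, frames {6,5}
1 → fault, frames {6,5,1}
8 → fault, frames {6,5,1,8}
9 → fault, frames {6,5,1,8,9}
8 → hit
1 → hit
6 → hit
4 → fault, evict 5, frames {9,8,1,6,4}
9 → hit
1 → hit
4 → hit
8 → hit
9 → hit
Hits: 8 of 14 references → 8/14 = 0.5714.

0.57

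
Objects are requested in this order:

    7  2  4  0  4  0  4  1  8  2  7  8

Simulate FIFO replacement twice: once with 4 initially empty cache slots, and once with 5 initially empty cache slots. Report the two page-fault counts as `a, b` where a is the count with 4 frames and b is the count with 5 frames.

4 frames: F F F F . . . F F F F . → 8 faults.
5 frames: F F F F . . . F F . F . → 7 faults.
7 < 8: adding a frame reduced faults, as is typical.

8, 7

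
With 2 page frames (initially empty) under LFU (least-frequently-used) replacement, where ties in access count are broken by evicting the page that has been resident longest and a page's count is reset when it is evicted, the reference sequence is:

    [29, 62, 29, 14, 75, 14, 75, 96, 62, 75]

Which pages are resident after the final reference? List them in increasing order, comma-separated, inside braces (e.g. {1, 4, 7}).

29 -> fault, frames [29]
62 -> fault, frames [29, 62]
29 -> hit
14 -> fault, evict 62, frames [29, 14]
75 -> fault, evict 14, frames [29, 75]
14 -> fault, evict 75, frames [29, 14]
75 -> fault, evict 14, frames [29, 75]
96 -> fault, evict 75, frames [29, 96]
62 -> fault, evict 96, frames [29, 62]
75 -> fault, evict 62, frames [29, 75]

{29, 75}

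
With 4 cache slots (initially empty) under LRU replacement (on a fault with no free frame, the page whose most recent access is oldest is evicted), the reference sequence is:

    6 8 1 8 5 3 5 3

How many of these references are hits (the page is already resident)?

6 -> miss, frames {6}
8 -> miss, frames {6,8}
1 -> miss, frames {6,8,1}
8 -> hit
5 -> miss, frames {6,1,8,5}
3 -> miss, evict 6, frames {1,8,5,3}
5 -> hit
3 -> hit
Hits: 3.

3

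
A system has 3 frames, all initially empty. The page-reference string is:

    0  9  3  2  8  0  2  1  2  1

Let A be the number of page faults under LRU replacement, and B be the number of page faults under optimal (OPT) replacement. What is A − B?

Under LRU: F F F F F F . F . . → 7 faults.
Under OPT: F F F F F . . F . . → 6 faults.
A − B = 7 − 6 = 1.

1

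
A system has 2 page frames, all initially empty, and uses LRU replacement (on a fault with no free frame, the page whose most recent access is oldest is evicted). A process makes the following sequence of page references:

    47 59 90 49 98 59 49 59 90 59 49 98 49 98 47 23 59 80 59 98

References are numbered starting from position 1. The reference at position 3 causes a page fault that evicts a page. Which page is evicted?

pos 1: 47 -> fault, frames [47]
pos 2: 59 -> fault, frames [47, 59]
pos 3: 90 -> fault, evict 47, frames [59, 90]
At position 3, page 47 is evicted.

47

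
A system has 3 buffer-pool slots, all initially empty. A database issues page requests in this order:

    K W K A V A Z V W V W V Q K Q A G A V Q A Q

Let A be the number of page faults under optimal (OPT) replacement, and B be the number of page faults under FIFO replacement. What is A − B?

-3

Under OPT: F F . F F . F . . . . . F F . F F . . F . . → 10 faults.
Under FIFO: F F . F F . F . F . . . F F . F F . F F F . → 13 faults.
A − B = 10 − 13 = -3.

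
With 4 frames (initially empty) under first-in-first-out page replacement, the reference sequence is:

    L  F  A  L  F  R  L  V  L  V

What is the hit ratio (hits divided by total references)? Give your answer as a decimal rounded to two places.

L -> miss, frames [L]
F -> miss, frames [L, F]
A -> miss, frames [L, F, A]
L -> hit
F -> hit
R -> miss, frames [L, F, A, R]
L -> hit
V -> miss, evict L, frames [F, A, R, V]
L -> miss, evict F, frames [A, R, V, L]
V -> hit
Hits: 4 of 10 references → 4/10 = 0.4000.

0.40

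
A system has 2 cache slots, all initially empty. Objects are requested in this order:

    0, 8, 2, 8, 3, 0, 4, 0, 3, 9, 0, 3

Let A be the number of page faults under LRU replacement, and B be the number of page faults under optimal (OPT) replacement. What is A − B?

Under LRU: F F F . F F F . F F F F → 10 faults.
Under OPT: F F F . F F F . F F . F → 9 faults.
A − B = 10 − 9 = 1.

1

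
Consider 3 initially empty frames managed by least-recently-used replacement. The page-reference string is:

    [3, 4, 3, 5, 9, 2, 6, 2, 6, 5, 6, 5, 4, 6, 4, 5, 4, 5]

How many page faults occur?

8

3: fault, frames (3)
4: fault, frames (3 4)
3: hit
5: fault, frames (4 3 5)
9: fault, evict 4, frames (3 5 9)
2: fault, evict 3, frames (5 9 2)
6: fault, evict 5, frames (9 2 6)
2: hit
6: hit
5: fault, evict 9, frames (2 6 5)
6: hit
5: hit
4: fault, evict 2, frames (6 5 4)
6: hit
4: hit
5: hit
4: hit
5: hit
Page faults: 8.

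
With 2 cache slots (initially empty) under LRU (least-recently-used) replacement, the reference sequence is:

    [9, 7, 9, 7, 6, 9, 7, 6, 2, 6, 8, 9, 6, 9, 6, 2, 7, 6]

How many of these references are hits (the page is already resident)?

9 → miss, frames (9)
7 → miss, frames (9 7)
9 → hit
7 → hit
6 → miss, evict 9, frames (7 6)
9 → miss, evict 7, frames (6 9)
7 → miss, evict 6, frames (9 7)
6 → miss, evict 9, frames (7 6)
2 → miss, evict 7, frames (6 2)
6 → hit
8 → miss, evict 2, frames (6 8)
9 → miss, evict 6, frames (8 9)
6 → miss, evict 8, frames (9 6)
9 → hit
6 → hit
2 → miss, evict 9, frames (6 2)
7 → miss, evict 6, frames (2 7)
6 → miss, evict 2, frames (7 6)
Hits: 5.

5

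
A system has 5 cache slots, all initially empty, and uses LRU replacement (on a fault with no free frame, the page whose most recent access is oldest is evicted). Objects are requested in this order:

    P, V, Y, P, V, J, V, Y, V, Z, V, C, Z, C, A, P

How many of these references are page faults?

8

P: fault, frames [P]
V: fault, frames [P, V]
Y: fault, frames [P, V, Y]
P: hit
V: hit
J: fault, frames [Y, P, V, J]
V: hit
Y: hit
V: hit
Z: fault, frames [P, J, Y, V, Z]
V: hit
C: fault, evict P, frames [J, Y, Z, V, C]
Z: hit
C: hit
A: fault, evict J, frames [Y, V, Z, C, A]
P: fault, evict Y, frames [V, Z, C, A, P]
Page faults: 8.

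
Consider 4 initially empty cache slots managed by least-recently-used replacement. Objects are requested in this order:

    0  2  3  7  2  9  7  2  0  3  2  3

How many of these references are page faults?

7

0: miss, frames (0)
2: miss, frames (0 2)
3: miss, frames (0 2 3)
7: miss, frames (0 2 3 7)
2: hit
9: miss, evict 0, frames (3 7 2 9)
7: hit
2: hit
0: miss, evict 3, frames (9 7 2 0)
3: miss, evict 9, frames (7 2 0 3)
2: hit
3: hit
Page faults: 7.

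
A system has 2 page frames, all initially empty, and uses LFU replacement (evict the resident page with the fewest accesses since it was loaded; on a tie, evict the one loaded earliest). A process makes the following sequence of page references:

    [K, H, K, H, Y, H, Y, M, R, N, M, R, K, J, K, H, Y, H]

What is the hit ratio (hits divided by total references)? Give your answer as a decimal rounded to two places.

K → fault, frames {K}
H → fault, frames {K,H}
K → hit
H → hit
Y → fault, evict K, frames {H,Y}
H → hit
Y → hit
M → fault, evict Y, frames {H,M}
R → fault, evict M, frames {H,R}
N → fault, evict R, frames {H,N}
M → fault, evict N, frames {H,M}
R → fault, evict M, frames {H,R}
K → fault, evict R, frames {H,K}
J → fault, evict K, frames {H,J}
K → fault, evict J, frames {H,K}
H → hit
Y → fault, evict K, frames {H,Y}
H → hit
Hits: 6 of 18 references → 6/18 = 0.3333.

0.33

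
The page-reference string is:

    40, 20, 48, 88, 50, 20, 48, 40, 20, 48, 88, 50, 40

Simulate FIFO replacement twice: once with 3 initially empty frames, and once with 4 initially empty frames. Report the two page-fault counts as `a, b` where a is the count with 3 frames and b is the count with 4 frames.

3 frames: F F F F F F F F . . F F . → 10 faults.
4 frames: F F F F F . . F F F F F F → 11 faults.
11 > 10: adding a frame increased faults — Belady's anomaly.

10, 11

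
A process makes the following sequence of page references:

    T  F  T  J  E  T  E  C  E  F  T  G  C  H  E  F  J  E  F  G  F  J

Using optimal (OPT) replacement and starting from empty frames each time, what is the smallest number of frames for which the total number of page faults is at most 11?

f=1: 22 faults
f=2: 15 faults
f=3: 11 faults
f=4: 8 faults
f=5: 7 faults
f=6: 7 faults
f=7: 7 faults
Smallest f with faults ≤ 11 is 3.

3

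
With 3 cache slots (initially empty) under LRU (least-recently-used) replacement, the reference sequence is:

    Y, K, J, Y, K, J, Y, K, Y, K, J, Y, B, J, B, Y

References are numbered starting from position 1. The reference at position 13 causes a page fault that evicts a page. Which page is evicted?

K

pos 1: Y: fault, frames [Y]
pos 2: K: fault, frames [Y, K]
pos 3: J: fault, frames [Y, K, J]
pos 4: Y: hit
pos 5: K: hit
pos 6: J: hit
pos 7: Y: hit
pos 8: K: hit
pos 9: Y: hit
pos 10: K: hit
pos 11: J: hit
pos 12: Y: hit
pos 13: B: fault, evict K, frames [J, Y, B]
At position 13, page K is evicted.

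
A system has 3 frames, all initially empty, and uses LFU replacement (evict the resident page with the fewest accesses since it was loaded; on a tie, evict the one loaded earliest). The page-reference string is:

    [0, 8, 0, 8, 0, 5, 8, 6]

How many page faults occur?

4

0 -> fault, frames {0}
8 -> fault, frames {0,8}
0 -> hit
8 -> hit
0 -> hit
5 -> fault, frames {0,8,5}
8 -> hit
6 -> fault, evict 5, frames {0,8,6}
Page faults: 4.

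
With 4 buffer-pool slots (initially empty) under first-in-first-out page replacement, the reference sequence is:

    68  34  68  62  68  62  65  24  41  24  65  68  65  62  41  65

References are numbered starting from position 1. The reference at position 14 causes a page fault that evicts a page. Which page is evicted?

65

pos 1: 68: fault, frames {68}
pos 2: 34: fault, frames {68,34}
pos 3: 68: hit
pos 4: 62: fault, frames {68,34,62}
pos 5: 68: hit
pos 6: 62: hit
pos 7: 65: fault, frames {68,34,62,65}
pos 8: 24: fault, evict 68, frames {34,62,65,24}
pos 9: 41: fault, evict 34, frames {62,65,24,41}
pos 10: 24: hit
pos 11: 65: hit
pos 12: 68: fault, evict 62, frames {65,24,41,68}
pos 13: 65: hit
pos 14: 62: fault, evict 65, frames {24,41,68,62}
At position 14, page 65 is evicted.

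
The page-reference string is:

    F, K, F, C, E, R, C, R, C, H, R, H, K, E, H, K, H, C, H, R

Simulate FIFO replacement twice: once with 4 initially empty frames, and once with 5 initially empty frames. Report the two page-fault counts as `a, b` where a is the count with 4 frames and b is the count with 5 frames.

8, 6

4 frames: F F . F F F . . . F . . F . . . . F . . → 8 faults.
5 frames: F F . F F F . . . F . . . . . . . . . . → 6 faults.
6 < 8: adding a frame reduced faults, as is typical.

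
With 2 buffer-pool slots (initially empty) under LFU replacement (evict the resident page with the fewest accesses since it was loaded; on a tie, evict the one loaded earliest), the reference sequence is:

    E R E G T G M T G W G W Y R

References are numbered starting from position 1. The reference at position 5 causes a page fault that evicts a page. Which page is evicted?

pos 1: E → miss, frames (E)
pos 2: R → miss, frames (E R)
pos 3: E → hit
pos 4: G → miss, evict R, frames (E G)
pos 5: T → miss, evict G, frames (E T)
At position 5, page G is evicted.

G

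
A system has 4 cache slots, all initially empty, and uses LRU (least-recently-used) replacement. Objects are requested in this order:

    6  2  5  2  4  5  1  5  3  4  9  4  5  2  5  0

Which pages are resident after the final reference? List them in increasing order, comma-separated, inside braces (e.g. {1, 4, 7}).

6 → fault, frames [6]
2 → fault, frames [6, 2]
5 → fault, frames [6, 2, 5]
2 → hit
4 → fault, frames [6, 5, 2, 4]
5 → hit
1 → fault, evict 6, frames [2, 4, 5, 1]
5 → hit
3 → fault, evict 2, frames [4, 1, 5, 3]
4 → hit
9 → fault, evict 1, frames [5, 3, 4, 9]
4 → hit
5 → hit
2 → fault, evict 3, frames [9, 4, 5, 2]
5 → hit
0 → fault, evict 9, frames [4, 2, 5, 0]

{0, 2, 4, 5}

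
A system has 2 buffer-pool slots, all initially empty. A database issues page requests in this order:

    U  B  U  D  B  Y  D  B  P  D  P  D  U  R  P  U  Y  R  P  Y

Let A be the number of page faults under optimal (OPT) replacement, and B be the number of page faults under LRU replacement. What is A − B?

Under OPT: F F . F . F . F F . . . F F . F F . F . → 11 faults.
Under LRU: F F . F F F F F F F . . F F F F F F F F → 17 faults.
A − B = 11 − 17 = -6.

-6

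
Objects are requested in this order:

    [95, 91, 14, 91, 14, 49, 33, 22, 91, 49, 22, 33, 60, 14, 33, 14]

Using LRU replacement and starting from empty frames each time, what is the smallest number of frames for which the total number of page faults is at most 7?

6

f=1: 16 faults
f=2: 13 faults
f=3: 11 faults
f=4: 9 faults
f=5: 8 faults
f=6: 7 faults
f=7: 7 faults
Smallest f with faults ≤ 7 is 6.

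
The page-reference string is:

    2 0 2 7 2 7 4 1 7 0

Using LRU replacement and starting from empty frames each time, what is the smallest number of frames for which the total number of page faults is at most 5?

f=1: 10 faults
f=2: 7 faults
f=3: 6 faults
f=4: 6 faults
f=5: 5 faults
Smallest f with faults ≤ 5 is 5.

5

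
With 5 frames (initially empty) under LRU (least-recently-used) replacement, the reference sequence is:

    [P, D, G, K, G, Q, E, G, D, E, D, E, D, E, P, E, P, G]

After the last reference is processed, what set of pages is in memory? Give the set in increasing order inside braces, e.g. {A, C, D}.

{D, E, G, P, Q}

P -> fault, frames (P)
D -> fault, frames (P D)
G -> fault, frames (P D G)
K -> fault, frames (P D G K)
G -> hit
Q -> fault, frames (P D K G Q)
E -> fault, evict P, frames (D K G Q E)
G -> hit
D -> hit
E -> hit
D -> hit
E -> hit
D -> hit
E -> hit
P -> fault, evict K, frames (Q G D E P)
E -> hit
P -> hit
G -> hit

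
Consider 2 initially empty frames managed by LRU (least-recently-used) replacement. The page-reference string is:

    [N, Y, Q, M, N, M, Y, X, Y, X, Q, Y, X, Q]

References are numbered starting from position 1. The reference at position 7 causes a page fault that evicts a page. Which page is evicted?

pos 1: N: miss, frames [N]
pos 2: Y: miss, frames [N, Y]
pos 3: Q: miss, evict N, frames [Y, Q]
pos 4: M: miss, evict Y, frames [Q, M]
pos 5: N: miss, evict Q, frames [M, N]
pos 6: M: hit
pos 7: Y: miss, evict N, frames [M, Y]
At position 7, page N is evicted.

N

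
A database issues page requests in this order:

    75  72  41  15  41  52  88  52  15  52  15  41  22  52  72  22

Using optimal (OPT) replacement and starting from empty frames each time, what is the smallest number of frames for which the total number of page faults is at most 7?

5

f=1: 16 faults
f=2: 10 faults
f=3: 9 faults
f=4: 8 faults
f=5: 7 faults
f=6: 7 faults
f=7: 7 faults
Smallest f with faults ≤ 7 is 5.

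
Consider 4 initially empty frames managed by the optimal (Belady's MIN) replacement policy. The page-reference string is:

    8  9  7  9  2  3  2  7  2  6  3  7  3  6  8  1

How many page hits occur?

8 -> fault, frames [8]
9 -> fault, frames [8, 9]
7 -> fault, frames [8, 9, 7]
9 -> hit
2 -> fault, frames [8, 9, 7, 2]
3 -> fault, evict 9, frames [8, 7, 2, 3]
2 -> hit
7 -> hit
2 -> hit
6 -> fault, evict 2, frames [8, 7, 3, 6]
3 -> hit
7 -> hit
3 -> hit
6 -> hit
8 -> hit
1 -> fault, evict 6, frames [8, 7, 3, 1]
Hits: 9.

9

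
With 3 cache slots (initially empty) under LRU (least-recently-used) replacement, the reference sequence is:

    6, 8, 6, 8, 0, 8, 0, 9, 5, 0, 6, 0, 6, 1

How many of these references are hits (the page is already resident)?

6: miss, frames {6}
8: miss, frames {6,8}
6: hit
8: hit
0: miss, frames {6,8,0}
8: hit
0: hit
9: miss, evict 6, frames {8,0,9}
5: miss, evict 8, frames {0,9,5}
0: hit
6: miss, evict 9, frames {5,0,6}
0: hit
6: hit
1: miss, evict 5, frames {0,6,1}
Hits: 7.

7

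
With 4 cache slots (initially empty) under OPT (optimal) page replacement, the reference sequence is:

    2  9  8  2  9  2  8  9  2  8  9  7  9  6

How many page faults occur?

5

2: fault, frames (2)
9: fault, frames (2 9)
8: fault, frames (2 9 8)
2: hit
9: hit
2: hit
8: hit
9: hit
2: hit
8: hit
9: hit
7: fault, frames (2 9 8 7)
9: hit
6: fault, evict 7, frames (2 9 8 6)
Page faults: 5.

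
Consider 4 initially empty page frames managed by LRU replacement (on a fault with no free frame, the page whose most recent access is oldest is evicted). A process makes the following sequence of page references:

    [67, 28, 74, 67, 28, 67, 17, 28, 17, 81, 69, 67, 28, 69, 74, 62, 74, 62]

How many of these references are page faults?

10

67 → miss, frames {67}
28 → miss, frames {67,28}
74 → miss, frames {67,28,74}
67 → hit
28 → hit
67 → hit
17 → miss, frames {74,28,67,17}
28 → hit
17 → hit
81 → miss, evict 74, frames {67,28,17,81}
69 → miss, evict 67, frames {28,17,81,69}
67 → miss, evict 28, frames {17,81,69,67}
28 → miss, evict 17, frames {81,69,67,28}
69 → hit
74 → miss, evict 81, frames {67,28,69,74}
62 → miss, evict 67, frames {28,69,74,62}
74 → hit
62 → hit
Page faults: 10.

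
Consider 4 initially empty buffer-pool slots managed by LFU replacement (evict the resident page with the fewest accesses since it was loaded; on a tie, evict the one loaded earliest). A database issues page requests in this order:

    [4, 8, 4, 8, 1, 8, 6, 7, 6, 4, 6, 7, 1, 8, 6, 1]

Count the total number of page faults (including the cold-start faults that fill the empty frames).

4 → fault, frames [4]
8 → fault, frames [4, 8]
4 → hit
8 → hit
1 → fault, frames [4, 8, 1]
8 → hit
6 → fault, frames [4, 8, 1, 6]
7 → fault, evict 1, frames [4, 8, 6, 7]
6 → hit
4 → hit
6 → hit
7 → hit
1 → fault, evict 7, frames [4, 8, 6, 1]
8 → hit
6 → hit
1 → hit
Page faults: 6.

6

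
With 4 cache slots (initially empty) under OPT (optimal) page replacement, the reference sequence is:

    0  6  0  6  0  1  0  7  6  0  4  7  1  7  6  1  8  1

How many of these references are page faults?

6

0 → fault, frames (0)
6 → fault, frames (0 6)
0 → hit
6 → hit
0 → hit
1 → fault, frames (0 6 1)
0 → hit
7 → fault, frames (0 6 1 7)
6 → hit
0 → hit
4 → fault, evict 0, frames (6 1 7 4)
7 → hit
1 → hit
7 → hit
6 → hit
1 → hit
8 → fault, evict 4, frames (6 1 7 8)
1 → hit
Page faults: 6.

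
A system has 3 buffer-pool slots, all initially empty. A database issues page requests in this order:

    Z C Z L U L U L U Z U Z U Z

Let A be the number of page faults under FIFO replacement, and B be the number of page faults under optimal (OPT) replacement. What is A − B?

1

Under FIFO: F F . F F . . . . F . . . . → 5 faults.
Under OPT: F F . F F . . . . . . . . . → 4 faults.
A − B = 5 − 4 = 1.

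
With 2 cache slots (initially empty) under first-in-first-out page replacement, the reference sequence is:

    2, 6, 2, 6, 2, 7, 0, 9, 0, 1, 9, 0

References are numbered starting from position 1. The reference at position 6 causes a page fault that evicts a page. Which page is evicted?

pos 1: 2 -> fault, frames [2]
pos 2: 6 -> fault, frames [2, 6]
pos 3: 2 -> hit
pos 4: 6 -> hit
pos 5: 2 -> hit
pos 6: 7 -> fault, evict 2, frames [6, 7]
At position 6, page 2 is evicted.

2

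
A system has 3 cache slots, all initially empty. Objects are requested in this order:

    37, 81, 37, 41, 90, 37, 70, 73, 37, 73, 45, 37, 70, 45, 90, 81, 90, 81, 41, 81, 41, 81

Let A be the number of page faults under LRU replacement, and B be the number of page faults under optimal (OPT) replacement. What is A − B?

Under LRU: F F . F F . F F . . F . F . F F . . F . . . → 11 faults.
Under OPT: F F . F F . F F . . F . . . F F . . F . . . → 10 faults.
A − B = 11 − 10 = 1.

1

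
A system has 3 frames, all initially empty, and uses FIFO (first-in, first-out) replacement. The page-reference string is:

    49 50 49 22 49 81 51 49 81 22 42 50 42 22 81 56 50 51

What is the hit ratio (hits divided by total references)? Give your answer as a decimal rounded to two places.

0.33

49 -> fault, frames [49]
50 -> fault, frames [49, 50]
49 -> hit
22 -> fault, frames [49, 50, 22]
49 -> hit
81 -> fault, evict 49, frames [50, 22, 81]
51 -> fault, evict 50, frames [22, 81, 51]
49 -> fault, evict 22, frames [81, 51, 49]
81 -> hit
22 -> fault, evict 81, frames [51, 49, 22]
42 -> fault, evict 51, frames [49, 22, 42]
50 -> fault, evict 49, frames [22, 42, 50]
42 -> hit
22 -> hit
81 -> fault, evict 22, frames [42, 50, 81]
56 -> fault, evict 42, frames [50, 81, 56]
50 -> hit
51 -> fault, evict 50, frames [81, 56, 51]
Hits: 6 of 18 references → 6/18 = 0.3333.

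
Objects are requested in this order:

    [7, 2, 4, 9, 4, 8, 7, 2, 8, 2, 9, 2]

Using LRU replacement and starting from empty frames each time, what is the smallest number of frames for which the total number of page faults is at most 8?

3

f=1: 12 faults
f=2: 9 faults
f=3: 8 faults
f=4: 8 faults
f=5: 5 faults
Smallest f with faults ≤ 8 is 3.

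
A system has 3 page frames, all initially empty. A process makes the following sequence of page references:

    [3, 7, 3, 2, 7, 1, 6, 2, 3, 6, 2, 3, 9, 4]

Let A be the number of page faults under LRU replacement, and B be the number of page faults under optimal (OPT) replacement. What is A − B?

Under LRU: F F . F . F F F F . . . F F → 9 faults.
Under OPT: F F . F . F F . . . . . F F → 7 faults.
A − B = 9 − 7 = 2.

2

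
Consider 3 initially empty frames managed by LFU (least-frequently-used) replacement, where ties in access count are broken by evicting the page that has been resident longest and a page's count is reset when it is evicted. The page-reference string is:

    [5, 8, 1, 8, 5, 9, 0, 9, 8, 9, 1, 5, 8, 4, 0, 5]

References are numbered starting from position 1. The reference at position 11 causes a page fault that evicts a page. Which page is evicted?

pos 1: 5 → miss, frames (5)
pos 2: 8 → miss, frames (5 8)
pos 3: 1 → miss, frames (5 8 1)
pos 4: 8 → hit
pos 5: 5 → hit
pos 6: 9 → miss, evict 1, frames (5 8 9)
pos 7: 0 → miss, evict 9, frames (5 8 0)
pos 8: 9 → miss, evict 0, frames (5 8 9)
pos 9: 8 → hit
pos 10: 9 → hit
pos 11: 1 → miss, evict 5, frames (8 9 1)
At position 11, page 5 is evicted.

5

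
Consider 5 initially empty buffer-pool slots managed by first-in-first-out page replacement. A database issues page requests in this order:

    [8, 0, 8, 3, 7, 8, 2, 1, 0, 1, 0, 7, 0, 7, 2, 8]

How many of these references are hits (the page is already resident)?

8 → fault, frames [8]
0 → fault, frames [8, 0]
8 → hit
3 → fault, frames [8, 0, 3]
7 → fault, frames [8, 0, 3, 7]
8 → hit
2 → fault, frames [8, 0, 3, 7, 2]
1 → fault, evict 8, frames [0, 3, 7, 2, 1]
0 → hit
1 → hit
0 → hit
7 → hit
0 → hit
7 → hit
2 → hit
8 → fault, evict 0, frames [3, 7, 2, 1, 8]
Hits: 9.

9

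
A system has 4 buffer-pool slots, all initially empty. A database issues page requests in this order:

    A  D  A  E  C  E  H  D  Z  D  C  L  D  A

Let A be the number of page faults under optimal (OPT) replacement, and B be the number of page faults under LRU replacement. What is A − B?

-3

Under OPT: F F . F F . F . F . . F . . → 7 faults.
Under LRU: F F . F F . F F F . F F . F → 10 faults.
A − B = 7 − 10 = -3.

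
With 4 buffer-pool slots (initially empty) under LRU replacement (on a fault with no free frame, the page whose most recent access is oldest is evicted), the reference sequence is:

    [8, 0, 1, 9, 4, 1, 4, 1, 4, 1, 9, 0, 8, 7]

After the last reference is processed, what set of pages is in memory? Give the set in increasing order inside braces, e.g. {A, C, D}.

{0, 7, 8, 9}

8 -> fault, frames {8}
0 -> fault, frames {8,0}
1 -> fault, frames {8,0,1}
9 -> fault, frames {8,0,1,9}
4 -> fault, evict 8, frames {0,1,9,4}
1 -> hit
4 -> hit
1 -> hit
4 -> hit
1 -> hit
9 -> hit
0 -> hit
8 -> fault, evict 4, frames {1,9,0,8}
7 -> fault, evict 1, frames {9,0,8,7}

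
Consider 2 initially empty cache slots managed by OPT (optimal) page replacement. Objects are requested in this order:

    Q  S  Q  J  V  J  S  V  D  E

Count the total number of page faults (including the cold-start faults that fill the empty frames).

Q: miss, frames (Q)
S: miss, frames (Q S)
Q: hit
J: miss, evict Q, frames (S J)
V: miss, evict S, frames (J V)
J: hit
S: miss, evict J, frames (V S)
V: hit
D: miss, evict S, frames (V D)
E: miss, evict D, frames (V E)
Page faults: 7.

7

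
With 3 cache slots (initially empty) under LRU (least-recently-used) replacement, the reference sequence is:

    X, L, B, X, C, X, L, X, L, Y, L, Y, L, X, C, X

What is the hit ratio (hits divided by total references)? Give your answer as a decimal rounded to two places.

0.56

X -> fault, frames [X]
L -> fault, frames [X, L]
B -> fault, frames [X, L, B]
X -> hit
C -> fault, evict L, frames [B, X, C]
X -> hit
L -> fault, evict B, frames [C, X, L]
X -> hit
L -> hit
Y -> fault, evict C, frames [X, L, Y]
L -> hit
Y -> hit
L -> hit
X -> hit
C -> fault, evict Y, frames [L, X, C]
X -> hit
Hits: 9 of 16 references → 9/16 = 0.5625.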